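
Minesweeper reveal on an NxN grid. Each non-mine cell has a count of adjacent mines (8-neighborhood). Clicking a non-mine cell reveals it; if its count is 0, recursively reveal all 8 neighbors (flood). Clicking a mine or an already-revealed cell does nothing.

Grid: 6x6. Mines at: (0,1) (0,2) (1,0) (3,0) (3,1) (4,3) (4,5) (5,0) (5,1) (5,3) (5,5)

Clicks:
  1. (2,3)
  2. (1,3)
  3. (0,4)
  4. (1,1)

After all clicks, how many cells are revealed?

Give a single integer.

Answer: 16

Derivation:
Click 1 (2,3) count=0: revealed 15 new [(0,3) (0,4) (0,5) (1,2) (1,3) (1,4) (1,5) (2,2) (2,3) (2,4) (2,5) (3,2) (3,3) (3,4) (3,5)] -> total=15
Click 2 (1,3) count=1: revealed 0 new [(none)] -> total=15
Click 3 (0,4) count=0: revealed 0 new [(none)] -> total=15
Click 4 (1,1) count=3: revealed 1 new [(1,1)] -> total=16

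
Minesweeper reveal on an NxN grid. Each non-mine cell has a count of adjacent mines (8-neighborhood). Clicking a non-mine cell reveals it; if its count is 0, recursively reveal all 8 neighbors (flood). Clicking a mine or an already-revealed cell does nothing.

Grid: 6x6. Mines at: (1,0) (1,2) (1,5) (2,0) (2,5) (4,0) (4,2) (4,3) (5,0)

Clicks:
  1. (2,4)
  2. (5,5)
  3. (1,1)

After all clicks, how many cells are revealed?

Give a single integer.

Click 1 (2,4) count=2: revealed 1 new [(2,4)] -> total=1
Click 2 (5,5) count=0: revealed 6 new [(3,4) (3,5) (4,4) (4,5) (5,4) (5,5)] -> total=7
Click 3 (1,1) count=3: revealed 1 new [(1,1)] -> total=8

Answer: 8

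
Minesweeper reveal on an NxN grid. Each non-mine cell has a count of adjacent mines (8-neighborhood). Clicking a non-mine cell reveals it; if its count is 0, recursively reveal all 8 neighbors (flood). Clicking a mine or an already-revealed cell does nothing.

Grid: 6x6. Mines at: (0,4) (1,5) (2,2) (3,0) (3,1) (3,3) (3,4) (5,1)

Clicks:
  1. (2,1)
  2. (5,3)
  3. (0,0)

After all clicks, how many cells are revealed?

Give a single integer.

Click 1 (2,1) count=3: revealed 1 new [(2,1)] -> total=1
Click 2 (5,3) count=0: revealed 8 new [(4,2) (4,3) (4,4) (4,5) (5,2) (5,3) (5,4) (5,5)] -> total=9
Click 3 (0,0) count=0: revealed 9 new [(0,0) (0,1) (0,2) (0,3) (1,0) (1,1) (1,2) (1,3) (2,0)] -> total=18

Answer: 18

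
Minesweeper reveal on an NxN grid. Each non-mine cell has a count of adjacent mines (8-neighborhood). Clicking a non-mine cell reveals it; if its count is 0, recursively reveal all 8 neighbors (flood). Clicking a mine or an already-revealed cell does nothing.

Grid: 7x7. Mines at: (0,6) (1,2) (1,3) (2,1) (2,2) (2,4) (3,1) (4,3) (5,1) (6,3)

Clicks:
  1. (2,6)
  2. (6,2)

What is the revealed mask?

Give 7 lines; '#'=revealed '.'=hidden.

Answer: .......
.....##
.....##
....###
....###
....###
..#.###

Derivation:
Click 1 (2,6) count=0: revealed 16 new [(1,5) (1,6) (2,5) (2,6) (3,4) (3,5) (3,6) (4,4) (4,5) (4,6) (5,4) (5,5) (5,6) (6,4) (6,5) (6,6)] -> total=16
Click 2 (6,2) count=2: revealed 1 new [(6,2)] -> total=17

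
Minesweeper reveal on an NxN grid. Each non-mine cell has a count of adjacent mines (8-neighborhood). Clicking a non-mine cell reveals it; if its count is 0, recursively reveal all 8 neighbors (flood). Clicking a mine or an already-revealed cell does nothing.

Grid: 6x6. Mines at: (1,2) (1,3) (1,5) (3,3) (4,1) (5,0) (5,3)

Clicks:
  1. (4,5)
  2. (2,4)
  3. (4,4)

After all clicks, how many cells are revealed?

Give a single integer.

Click 1 (4,5) count=0: revealed 8 new [(2,4) (2,5) (3,4) (3,5) (4,4) (4,5) (5,4) (5,5)] -> total=8
Click 2 (2,4) count=3: revealed 0 new [(none)] -> total=8
Click 3 (4,4) count=2: revealed 0 new [(none)] -> total=8

Answer: 8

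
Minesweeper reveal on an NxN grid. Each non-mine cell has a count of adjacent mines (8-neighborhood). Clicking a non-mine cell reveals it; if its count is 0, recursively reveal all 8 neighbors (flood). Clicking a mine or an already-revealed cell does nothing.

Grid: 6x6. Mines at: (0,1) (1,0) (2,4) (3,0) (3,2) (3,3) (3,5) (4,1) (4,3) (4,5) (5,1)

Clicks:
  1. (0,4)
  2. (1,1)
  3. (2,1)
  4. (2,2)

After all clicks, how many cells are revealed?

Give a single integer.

Click 1 (0,4) count=0: revealed 8 new [(0,2) (0,3) (0,4) (0,5) (1,2) (1,3) (1,4) (1,5)] -> total=8
Click 2 (1,1) count=2: revealed 1 new [(1,1)] -> total=9
Click 3 (2,1) count=3: revealed 1 new [(2,1)] -> total=10
Click 4 (2,2) count=2: revealed 1 new [(2,2)] -> total=11

Answer: 11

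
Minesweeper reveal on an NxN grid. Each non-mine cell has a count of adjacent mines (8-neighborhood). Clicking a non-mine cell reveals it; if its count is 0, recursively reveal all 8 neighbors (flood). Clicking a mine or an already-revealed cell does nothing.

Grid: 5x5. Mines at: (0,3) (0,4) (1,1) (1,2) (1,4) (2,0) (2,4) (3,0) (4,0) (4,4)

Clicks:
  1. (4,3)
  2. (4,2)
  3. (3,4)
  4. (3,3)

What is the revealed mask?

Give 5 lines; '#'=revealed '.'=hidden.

Click 1 (4,3) count=1: revealed 1 new [(4,3)] -> total=1
Click 2 (4,2) count=0: revealed 8 new [(2,1) (2,2) (2,3) (3,1) (3,2) (3,3) (4,1) (4,2)] -> total=9
Click 3 (3,4) count=2: revealed 1 new [(3,4)] -> total=10
Click 4 (3,3) count=2: revealed 0 new [(none)] -> total=10

Answer: .....
.....
.###.
.####
.###.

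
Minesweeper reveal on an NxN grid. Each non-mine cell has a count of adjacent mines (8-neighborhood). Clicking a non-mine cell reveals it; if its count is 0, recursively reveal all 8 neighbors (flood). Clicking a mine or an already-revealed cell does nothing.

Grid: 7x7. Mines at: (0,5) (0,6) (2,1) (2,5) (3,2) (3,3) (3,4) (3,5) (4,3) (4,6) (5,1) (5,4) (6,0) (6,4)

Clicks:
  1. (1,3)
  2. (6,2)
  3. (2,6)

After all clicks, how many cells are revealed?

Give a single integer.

Answer: 15

Derivation:
Click 1 (1,3) count=0: revealed 13 new [(0,0) (0,1) (0,2) (0,3) (0,4) (1,0) (1,1) (1,2) (1,3) (1,4) (2,2) (2,3) (2,4)] -> total=13
Click 2 (6,2) count=1: revealed 1 new [(6,2)] -> total=14
Click 3 (2,6) count=2: revealed 1 new [(2,6)] -> total=15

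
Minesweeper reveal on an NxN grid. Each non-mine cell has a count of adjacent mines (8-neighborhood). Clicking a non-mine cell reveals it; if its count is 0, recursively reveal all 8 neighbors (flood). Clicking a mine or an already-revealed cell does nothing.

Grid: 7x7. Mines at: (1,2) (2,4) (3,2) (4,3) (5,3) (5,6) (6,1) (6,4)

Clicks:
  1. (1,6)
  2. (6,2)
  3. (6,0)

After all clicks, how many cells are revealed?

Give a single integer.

Answer: 16

Derivation:
Click 1 (1,6) count=0: revealed 14 new [(0,3) (0,4) (0,5) (0,6) (1,3) (1,4) (1,5) (1,6) (2,5) (2,6) (3,5) (3,6) (4,5) (4,6)] -> total=14
Click 2 (6,2) count=2: revealed 1 new [(6,2)] -> total=15
Click 3 (6,0) count=1: revealed 1 new [(6,0)] -> total=16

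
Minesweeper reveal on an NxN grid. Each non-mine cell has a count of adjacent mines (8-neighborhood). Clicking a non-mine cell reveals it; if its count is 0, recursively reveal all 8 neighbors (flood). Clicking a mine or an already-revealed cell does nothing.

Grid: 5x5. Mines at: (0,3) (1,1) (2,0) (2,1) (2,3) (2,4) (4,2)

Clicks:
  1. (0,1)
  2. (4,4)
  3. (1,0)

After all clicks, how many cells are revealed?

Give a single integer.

Click 1 (0,1) count=1: revealed 1 new [(0,1)] -> total=1
Click 2 (4,4) count=0: revealed 4 new [(3,3) (3,4) (4,3) (4,4)] -> total=5
Click 3 (1,0) count=3: revealed 1 new [(1,0)] -> total=6

Answer: 6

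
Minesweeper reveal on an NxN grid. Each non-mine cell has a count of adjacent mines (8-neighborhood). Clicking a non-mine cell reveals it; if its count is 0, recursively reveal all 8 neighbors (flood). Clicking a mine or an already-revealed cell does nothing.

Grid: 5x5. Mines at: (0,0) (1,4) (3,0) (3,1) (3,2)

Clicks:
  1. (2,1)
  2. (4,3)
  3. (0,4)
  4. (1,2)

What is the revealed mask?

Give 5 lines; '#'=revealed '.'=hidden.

Answer: .####
.###.
.###.
.....
...#.

Derivation:
Click 1 (2,1) count=3: revealed 1 new [(2,1)] -> total=1
Click 2 (4,3) count=1: revealed 1 new [(4,3)] -> total=2
Click 3 (0,4) count=1: revealed 1 new [(0,4)] -> total=3
Click 4 (1,2) count=0: revealed 8 new [(0,1) (0,2) (0,3) (1,1) (1,2) (1,3) (2,2) (2,3)] -> total=11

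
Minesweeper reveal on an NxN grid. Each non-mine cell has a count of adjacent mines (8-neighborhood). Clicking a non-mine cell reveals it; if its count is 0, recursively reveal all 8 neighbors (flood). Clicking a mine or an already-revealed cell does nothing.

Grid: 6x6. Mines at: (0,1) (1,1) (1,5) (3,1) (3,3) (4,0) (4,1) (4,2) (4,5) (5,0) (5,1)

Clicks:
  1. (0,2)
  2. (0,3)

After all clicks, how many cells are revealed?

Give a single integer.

Click 1 (0,2) count=2: revealed 1 new [(0,2)] -> total=1
Click 2 (0,3) count=0: revealed 8 new [(0,3) (0,4) (1,2) (1,3) (1,4) (2,2) (2,3) (2,4)] -> total=9

Answer: 9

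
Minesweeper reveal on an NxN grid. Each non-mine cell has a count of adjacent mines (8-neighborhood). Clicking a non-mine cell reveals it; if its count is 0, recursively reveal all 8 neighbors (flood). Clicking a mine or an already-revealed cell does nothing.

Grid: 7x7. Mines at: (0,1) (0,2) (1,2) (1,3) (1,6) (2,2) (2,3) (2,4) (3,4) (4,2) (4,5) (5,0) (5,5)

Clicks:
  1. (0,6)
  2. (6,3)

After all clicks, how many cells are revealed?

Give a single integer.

Answer: 9

Derivation:
Click 1 (0,6) count=1: revealed 1 new [(0,6)] -> total=1
Click 2 (6,3) count=0: revealed 8 new [(5,1) (5,2) (5,3) (5,4) (6,1) (6,2) (6,3) (6,4)] -> total=9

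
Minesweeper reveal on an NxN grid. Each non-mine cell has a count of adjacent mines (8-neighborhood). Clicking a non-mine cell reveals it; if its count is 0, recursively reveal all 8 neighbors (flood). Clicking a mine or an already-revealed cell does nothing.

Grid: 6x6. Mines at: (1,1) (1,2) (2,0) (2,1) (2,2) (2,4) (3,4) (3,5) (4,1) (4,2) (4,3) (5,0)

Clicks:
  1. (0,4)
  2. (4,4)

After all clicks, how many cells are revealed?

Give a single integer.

Answer: 7

Derivation:
Click 1 (0,4) count=0: revealed 6 new [(0,3) (0,4) (0,5) (1,3) (1,4) (1,5)] -> total=6
Click 2 (4,4) count=3: revealed 1 new [(4,4)] -> total=7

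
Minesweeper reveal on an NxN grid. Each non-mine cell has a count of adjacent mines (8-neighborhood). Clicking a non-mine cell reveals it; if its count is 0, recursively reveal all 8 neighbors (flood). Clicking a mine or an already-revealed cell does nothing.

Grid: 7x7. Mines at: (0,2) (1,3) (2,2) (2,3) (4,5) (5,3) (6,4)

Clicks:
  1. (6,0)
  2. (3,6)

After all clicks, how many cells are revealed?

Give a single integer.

Answer: 19

Derivation:
Click 1 (6,0) count=0: revealed 18 new [(0,0) (0,1) (1,0) (1,1) (2,0) (2,1) (3,0) (3,1) (3,2) (4,0) (4,1) (4,2) (5,0) (5,1) (5,2) (6,0) (6,1) (6,2)] -> total=18
Click 2 (3,6) count=1: revealed 1 new [(3,6)] -> total=19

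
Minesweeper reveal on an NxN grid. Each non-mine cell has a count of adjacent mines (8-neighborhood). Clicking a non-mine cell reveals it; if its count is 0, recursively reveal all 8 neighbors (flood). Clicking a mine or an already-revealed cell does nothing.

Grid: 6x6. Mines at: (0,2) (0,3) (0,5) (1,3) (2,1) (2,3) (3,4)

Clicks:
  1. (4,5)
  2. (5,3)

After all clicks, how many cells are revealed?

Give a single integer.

Answer: 16

Derivation:
Click 1 (4,5) count=1: revealed 1 new [(4,5)] -> total=1
Click 2 (5,3) count=0: revealed 15 new [(3,0) (3,1) (3,2) (3,3) (4,0) (4,1) (4,2) (4,3) (4,4) (5,0) (5,1) (5,2) (5,3) (5,4) (5,5)] -> total=16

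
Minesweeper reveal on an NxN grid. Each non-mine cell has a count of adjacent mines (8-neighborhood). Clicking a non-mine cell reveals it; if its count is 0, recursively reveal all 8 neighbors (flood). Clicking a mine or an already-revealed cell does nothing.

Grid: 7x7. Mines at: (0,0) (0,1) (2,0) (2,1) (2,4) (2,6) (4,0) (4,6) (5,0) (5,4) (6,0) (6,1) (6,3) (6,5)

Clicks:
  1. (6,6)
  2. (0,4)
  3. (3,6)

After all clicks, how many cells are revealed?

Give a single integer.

Click 1 (6,6) count=1: revealed 1 new [(6,6)] -> total=1
Click 2 (0,4) count=0: revealed 10 new [(0,2) (0,3) (0,4) (0,5) (0,6) (1,2) (1,3) (1,4) (1,5) (1,6)] -> total=11
Click 3 (3,6) count=2: revealed 1 new [(3,6)] -> total=12

Answer: 12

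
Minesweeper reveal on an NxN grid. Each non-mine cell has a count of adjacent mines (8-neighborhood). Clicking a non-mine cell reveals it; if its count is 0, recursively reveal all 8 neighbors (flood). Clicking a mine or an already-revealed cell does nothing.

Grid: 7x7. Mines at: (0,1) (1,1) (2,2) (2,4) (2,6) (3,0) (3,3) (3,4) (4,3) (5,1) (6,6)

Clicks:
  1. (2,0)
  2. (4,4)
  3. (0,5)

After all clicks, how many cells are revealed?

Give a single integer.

Click 1 (2,0) count=2: revealed 1 new [(2,0)] -> total=1
Click 2 (4,4) count=3: revealed 1 new [(4,4)] -> total=2
Click 3 (0,5) count=0: revealed 10 new [(0,2) (0,3) (0,4) (0,5) (0,6) (1,2) (1,3) (1,4) (1,5) (1,6)] -> total=12

Answer: 12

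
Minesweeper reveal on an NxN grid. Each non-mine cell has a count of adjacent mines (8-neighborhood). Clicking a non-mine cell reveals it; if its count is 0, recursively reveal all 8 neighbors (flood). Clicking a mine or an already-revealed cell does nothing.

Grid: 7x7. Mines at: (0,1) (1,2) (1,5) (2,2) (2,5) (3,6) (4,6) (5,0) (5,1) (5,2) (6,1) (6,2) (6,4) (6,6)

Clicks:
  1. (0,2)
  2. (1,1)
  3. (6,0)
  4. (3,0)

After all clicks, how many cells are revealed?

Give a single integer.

Click 1 (0,2) count=2: revealed 1 new [(0,2)] -> total=1
Click 2 (1,1) count=3: revealed 1 new [(1,1)] -> total=2
Click 3 (6,0) count=3: revealed 1 new [(6,0)] -> total=3
Click 4 (3,0) count=0: revealed 7 new [(1,0) (2,0) (2,1) (3,0) (3,1) (4,0) (4,1)] -> total=10

Answer: 10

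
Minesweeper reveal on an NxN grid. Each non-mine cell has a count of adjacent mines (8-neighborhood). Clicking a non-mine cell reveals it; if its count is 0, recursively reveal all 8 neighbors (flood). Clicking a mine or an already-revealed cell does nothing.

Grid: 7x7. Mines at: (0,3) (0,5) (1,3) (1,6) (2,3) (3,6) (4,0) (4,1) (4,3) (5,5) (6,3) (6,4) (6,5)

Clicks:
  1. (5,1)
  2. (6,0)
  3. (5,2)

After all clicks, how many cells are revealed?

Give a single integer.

Answer: 6

Derivation:
Click 1 (5,1) count=2: revealed 1 new [(5,1)] -> total=1
Click 2 (6,0) count=0: revealed 5 new [(5,0) (5,2) (6,0) (6,1) (6,2)] -> total=6
Click 3 (5,2) count=3: revealed 0 new [(none)] -> total=6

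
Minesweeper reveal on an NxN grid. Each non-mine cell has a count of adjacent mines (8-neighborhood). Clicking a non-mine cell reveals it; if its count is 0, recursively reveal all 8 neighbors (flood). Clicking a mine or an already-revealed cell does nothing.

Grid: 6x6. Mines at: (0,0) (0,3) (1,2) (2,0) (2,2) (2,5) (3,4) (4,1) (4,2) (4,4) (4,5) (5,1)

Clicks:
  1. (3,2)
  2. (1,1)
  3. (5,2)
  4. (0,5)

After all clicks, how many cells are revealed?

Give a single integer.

Click 1 (3,2) count=3: revealed 1 new [(3,2)] -> total=1
Click 2 (1,1) count=4: revealed 1 new [(1,1)] -> total=2
Click 3 (5,2) count=3: revealed 1 new [(5,2)] -> total=3
Click 4 (0,5) count=0: revealed 4 new [(0,4) (0,5) (1,4) (1,5)] -> total=7

Answer: 7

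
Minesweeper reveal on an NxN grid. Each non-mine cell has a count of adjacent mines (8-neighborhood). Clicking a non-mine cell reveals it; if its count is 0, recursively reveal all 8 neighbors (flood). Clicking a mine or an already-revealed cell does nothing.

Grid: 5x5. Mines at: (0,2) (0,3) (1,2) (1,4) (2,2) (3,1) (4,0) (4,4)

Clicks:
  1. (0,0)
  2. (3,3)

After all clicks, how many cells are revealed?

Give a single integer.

Click 1 (0,0) count=0: revealed 6 new [(0,0) (0,1) (1,0) (1,1) (2,0) (2,1)] -> total=6
Click 2 (3,3) count=2: revealed 1 new [(3,3)] -> total=7

Answer: 7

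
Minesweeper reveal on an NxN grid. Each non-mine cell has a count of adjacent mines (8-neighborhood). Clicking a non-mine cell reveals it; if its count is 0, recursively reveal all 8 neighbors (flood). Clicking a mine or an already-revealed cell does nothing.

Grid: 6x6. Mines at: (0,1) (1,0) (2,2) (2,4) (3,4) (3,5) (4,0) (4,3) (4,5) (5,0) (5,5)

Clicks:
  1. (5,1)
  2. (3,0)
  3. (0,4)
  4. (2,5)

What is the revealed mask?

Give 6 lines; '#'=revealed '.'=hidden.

Click 1 (5,1) count=2: revealed 1 new [(5,1)] -> total=1
Click 2 (3,0) count=1: revealed 1 new [(3,0)] -> total=2
Click 3 (0,4) count=0: revealed 8 new [(0,2) (0,3) (0,4) (0,5) (1,2) (1,3) (1,4) (1,5)] -> total=10
Click 4 (2,5) count=3: revealed 1 new [(2,5)] -> total=11

Answer: ..####
..####
.....#
#.....
......
.#....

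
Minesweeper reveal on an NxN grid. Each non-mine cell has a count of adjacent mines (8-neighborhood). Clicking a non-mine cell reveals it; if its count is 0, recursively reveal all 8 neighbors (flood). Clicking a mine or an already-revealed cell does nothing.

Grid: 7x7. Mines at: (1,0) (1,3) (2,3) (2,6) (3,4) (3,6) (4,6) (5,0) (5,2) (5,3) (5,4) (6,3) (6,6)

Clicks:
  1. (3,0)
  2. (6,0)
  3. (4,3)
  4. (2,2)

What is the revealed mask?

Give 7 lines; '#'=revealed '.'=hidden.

Answer: .......
.......
###....
###....
####...
.......
#......

Derivation:
Click 1 (3,0) count=0: revealed 9 new [(2,0) (2,1) (2,2) (3,0) (3,1) (3,2) (4,0) (4,1) (4,2)] -> total=9
Click 2 (6,0) count=1: revealed 1 new [(6,0)] -> total=10
Click 3 (4,3) count=4: revealed 1 new [(4,3)] -> total=11
Click 4 (2,2) count=2: revealed 0 new [(none)] -> total=11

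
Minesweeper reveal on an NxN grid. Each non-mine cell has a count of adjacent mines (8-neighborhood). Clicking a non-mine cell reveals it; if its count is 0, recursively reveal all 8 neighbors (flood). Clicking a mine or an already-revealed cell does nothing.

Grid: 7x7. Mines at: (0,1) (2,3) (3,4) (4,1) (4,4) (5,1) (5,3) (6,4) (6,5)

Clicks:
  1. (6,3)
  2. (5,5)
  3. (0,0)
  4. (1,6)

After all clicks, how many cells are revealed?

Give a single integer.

Click 1 (6,3) count=2: revealed 1 new [(6,3)] -> total=1
Click 2 (5,5) count=3: revealed 1 new [(5,5)] -> total=2
Click 3 (0,0) count=1: revealed 1 new [(0,0)] -> total=3
Click 4 (1,6) count=0: revealed 18 new [(0,2) (0,3) (0,4) (0,5) (0,6) (1,2) (1,3) (1,4) (1,5) (1,6) (2,4) (2,5) (2,6) (3,5) (3,6) (4,5) (4,6) (5,6)] -> total=21

Answer: 21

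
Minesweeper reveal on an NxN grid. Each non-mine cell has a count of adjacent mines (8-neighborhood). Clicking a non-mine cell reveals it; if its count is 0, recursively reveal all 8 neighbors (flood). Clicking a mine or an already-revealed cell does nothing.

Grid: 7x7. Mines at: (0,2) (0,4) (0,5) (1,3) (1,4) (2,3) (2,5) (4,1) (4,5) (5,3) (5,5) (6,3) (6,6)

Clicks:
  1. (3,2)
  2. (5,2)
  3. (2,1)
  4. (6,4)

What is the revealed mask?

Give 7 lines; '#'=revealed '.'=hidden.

Answer: ##.....
###....
###....
###....
.......
..#....
....#..

Derivation:
Click 1 (3,2) count=2: revealed 1 new [(3,2)] -> total=1
Click 2 (5,2) count=3: revealed 1 new [(5,2)] -> total=2
Click 3 (2,1) count=0: revealed 10 new [(0,0) (0,1) (1,0) (1,1) (1,2) (2,0) (2,1) (2,2) (3,0) (3,1)] -> total=12
Click 4 (6,4) count=3: revealed 1 new [(6,4)] -> total=13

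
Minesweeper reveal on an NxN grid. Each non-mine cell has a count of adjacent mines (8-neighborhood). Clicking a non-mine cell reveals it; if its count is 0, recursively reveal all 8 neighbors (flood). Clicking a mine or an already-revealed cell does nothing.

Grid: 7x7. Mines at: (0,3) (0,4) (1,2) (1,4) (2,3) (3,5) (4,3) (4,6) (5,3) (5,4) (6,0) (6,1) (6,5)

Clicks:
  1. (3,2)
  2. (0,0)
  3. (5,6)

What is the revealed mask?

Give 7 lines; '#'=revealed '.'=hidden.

Click 1 (3,2) count=2: revealed 1 new [(3,2)] -> total=1
Click 2 (0,0) count=0: revealed 15 new [(0,0) (0,1) (1,0) (1,1) (2,0) (2,1) (2,2) (3,0) (3,1) (4,0) (4,1) (4,2) (5,0) (5,1) (5,2)] -> total=16
Click 3 (5,6) count=2: revealed 1 new [(5,6)] -> total=17

Answer: ##.....
##.....
###....
###....
###....
###...#
.......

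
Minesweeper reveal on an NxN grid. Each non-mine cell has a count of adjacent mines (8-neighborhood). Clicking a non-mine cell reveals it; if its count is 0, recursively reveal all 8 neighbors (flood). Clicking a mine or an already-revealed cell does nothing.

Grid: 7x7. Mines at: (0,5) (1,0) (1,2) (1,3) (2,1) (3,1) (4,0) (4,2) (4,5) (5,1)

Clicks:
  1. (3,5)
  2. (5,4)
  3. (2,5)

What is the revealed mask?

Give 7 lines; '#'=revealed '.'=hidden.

Answer: .......
....###
....###
....###
.......
....#..
.......

Derivation:
Click 1 (3,5) count=1: revealed 1 new [(3,5)] -> total=1
Click 2 (5,4) count=1: revealed 1 new [(5,4)] -> total=2
Click 3 (2,5) count=0: revealed 8 new [(1,4) (1,5) (1,6) (2,4) (2,5) (2,6) (3,4) (3,6)] -> total=10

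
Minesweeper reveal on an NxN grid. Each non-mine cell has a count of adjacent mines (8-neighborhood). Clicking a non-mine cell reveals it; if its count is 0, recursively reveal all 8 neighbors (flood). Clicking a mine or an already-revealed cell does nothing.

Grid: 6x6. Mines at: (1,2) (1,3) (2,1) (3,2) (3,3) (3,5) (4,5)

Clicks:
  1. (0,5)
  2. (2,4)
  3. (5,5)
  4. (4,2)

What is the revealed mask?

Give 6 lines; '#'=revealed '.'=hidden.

Answer: ....##
....##
....##
......
..#...
.....#

Derivation:
Click 1 (0,5) count=0: revealed 6 new [(0,4) (0,5) (1,4) (1,5) (2,4) (2,5)] -> total=6
Click 2 (2,4) count=3: revealed 0 new [(none)] -> total=6
Click 3 (5,5) count=1: revealed 1 new [(5,5)] -> total=7
Click 4 (4,2) count=2: revealed 1 new [(4,2)] -> total=8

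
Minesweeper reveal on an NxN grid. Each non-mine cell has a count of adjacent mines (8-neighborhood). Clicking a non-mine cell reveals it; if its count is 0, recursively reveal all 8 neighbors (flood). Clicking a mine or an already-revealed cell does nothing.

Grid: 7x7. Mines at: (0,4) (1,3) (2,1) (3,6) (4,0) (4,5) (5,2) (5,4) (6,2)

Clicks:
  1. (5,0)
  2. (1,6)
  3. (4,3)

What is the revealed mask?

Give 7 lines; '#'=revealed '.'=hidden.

Answer: .....##
.....##
.....##
.......
...#...
#......
.......

Derivation:
Click 1 (5,0) count=1: revealed 1 new [(5,0)] -> total=1
Click 2 (1,6) count=0: revealed 6 new [(0,5) (0,6) (1,5) (1,6) (2,5) (2,6)] -> total=7
Click 3 (4,3) count=2: revealed 1 new [(4,3)] -> total=8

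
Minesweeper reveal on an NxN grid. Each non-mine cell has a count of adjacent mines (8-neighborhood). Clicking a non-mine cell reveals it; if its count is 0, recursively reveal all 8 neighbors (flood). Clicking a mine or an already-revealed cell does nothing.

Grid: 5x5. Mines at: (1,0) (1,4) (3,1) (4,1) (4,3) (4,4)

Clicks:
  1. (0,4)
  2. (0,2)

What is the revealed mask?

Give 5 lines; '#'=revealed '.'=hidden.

Click 1 (0,4) count=1: revealed 1 new [(0,4)] -> total=1
Click 2 (0,2) count=0: revealed 9 new [(0,1) (0,2) (0,3) (1,1) (1,2) (1,3) (2,1) (2,2) (2,3)] -> total=10

Answer: .####
.###.
.###.
.....
.....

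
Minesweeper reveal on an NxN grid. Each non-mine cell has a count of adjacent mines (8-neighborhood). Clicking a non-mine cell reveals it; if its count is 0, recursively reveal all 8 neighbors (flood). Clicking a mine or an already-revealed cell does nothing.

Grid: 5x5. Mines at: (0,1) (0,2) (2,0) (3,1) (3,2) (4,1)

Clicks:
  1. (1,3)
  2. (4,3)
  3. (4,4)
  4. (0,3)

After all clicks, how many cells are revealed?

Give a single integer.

Click 1 (1,3) count=1: revealed 1 new [(1,3)] -> total=1
Click 2 (4,3) count=1: revealed 1 new [(4,3)] -> total=2
Click 3 (4,4) count=0: revealed 8 new [(0,3) (0,4) (1,4) (2,3) (2,4) (3,3) (3,4) (4,4)] -> total=10
Click 4 (0,3) count=1: revealed 0 new [(none)] -> total=10

Answer: 10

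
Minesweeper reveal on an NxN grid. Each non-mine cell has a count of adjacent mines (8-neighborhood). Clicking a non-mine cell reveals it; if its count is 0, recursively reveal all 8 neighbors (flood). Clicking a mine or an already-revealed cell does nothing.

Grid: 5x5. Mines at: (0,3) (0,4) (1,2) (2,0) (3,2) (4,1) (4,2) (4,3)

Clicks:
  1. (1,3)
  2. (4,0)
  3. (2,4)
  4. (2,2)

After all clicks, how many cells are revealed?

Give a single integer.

Answer: 8

Derivation:
Click 1 (1,3) count=3: revealed 1 new [(1,3)] -> total=1
Click 2 (4,0) count=1: revealed 1 new [(4,0)] -> total=2
Click 3 (2,4) count=0: revealed 5 new [(1,4) (2,3) (2,4) (3,3) (3,4)] -> total=7
Click 4 (2,2) count=2: revealed 1 new [(2,2)] -> total=8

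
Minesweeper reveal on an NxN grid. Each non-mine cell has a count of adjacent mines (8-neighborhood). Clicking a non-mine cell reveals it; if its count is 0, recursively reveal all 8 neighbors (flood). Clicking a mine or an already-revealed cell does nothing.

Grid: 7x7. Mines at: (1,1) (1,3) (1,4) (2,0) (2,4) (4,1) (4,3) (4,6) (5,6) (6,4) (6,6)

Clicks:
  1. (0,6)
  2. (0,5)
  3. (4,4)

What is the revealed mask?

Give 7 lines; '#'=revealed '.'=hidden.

Answer: .....##
.....##
.....##
.....##
....#..
.......
.......

Derivation:
Click 1 (0,6) count=0: revealed 8 new [(0,5) (0,6) (1,5) (1,6) (2,5) (2,6) (3,5) (3,6)] -> total=8
Click 2 (0,5) count=1: revealed 0 new [(none)] -> total=8
Click 3 (4,4) count=1: revealed 1 new [(4,4)] -> total=9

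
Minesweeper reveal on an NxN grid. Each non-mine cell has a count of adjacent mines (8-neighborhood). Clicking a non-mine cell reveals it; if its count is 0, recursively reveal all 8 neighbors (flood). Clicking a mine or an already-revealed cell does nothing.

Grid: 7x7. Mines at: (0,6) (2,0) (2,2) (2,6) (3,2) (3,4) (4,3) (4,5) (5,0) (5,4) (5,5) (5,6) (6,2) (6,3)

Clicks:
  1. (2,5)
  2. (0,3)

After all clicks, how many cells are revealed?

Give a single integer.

Answer: 15

Derivation:
Click 1 (2,5) count=2: revealed 1 new [(2,5)] -> total=1
Click 2 (0,3) count=0: revealed 14 new [(0,0) (0,1) (0,2) (0,3) (0,4) (0,5) (1,0) (1,1) (1,2) (1,3) (1,4) (1,5) (2,3) (2,4)] -> total=15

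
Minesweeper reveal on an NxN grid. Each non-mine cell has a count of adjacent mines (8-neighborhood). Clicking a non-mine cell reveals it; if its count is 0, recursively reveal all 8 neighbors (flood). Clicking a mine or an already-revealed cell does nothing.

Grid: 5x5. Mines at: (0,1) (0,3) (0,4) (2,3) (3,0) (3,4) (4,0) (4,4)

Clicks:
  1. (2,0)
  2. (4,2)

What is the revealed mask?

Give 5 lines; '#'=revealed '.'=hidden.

Answer: .....
.....
#....
.###.
.###.

Derivation:
Click 1 (2,0) count=1: revealed 1 new [(2,0)] -> total=1
Click 2 (4,2) count=0: revealed 6 new [(3,1) (3,2) (3,3) (4,1) (4,2) (4,3)] -> total=7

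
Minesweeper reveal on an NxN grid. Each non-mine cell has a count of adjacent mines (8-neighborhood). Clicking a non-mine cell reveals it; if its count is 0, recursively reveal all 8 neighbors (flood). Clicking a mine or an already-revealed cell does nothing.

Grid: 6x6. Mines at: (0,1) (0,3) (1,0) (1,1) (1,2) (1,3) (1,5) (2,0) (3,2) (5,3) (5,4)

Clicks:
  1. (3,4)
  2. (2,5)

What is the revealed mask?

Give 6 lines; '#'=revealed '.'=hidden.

Answer: ......
......
...###
...###
...###
......

Derivation:
Click 1 (3,4) count=0: revealed 9 new [(2,3) (2,4) (2,5) (3,3) (3,4) (3,5) (4,3) (4,4) (4,5)] -> total=9
Click 2 (2,5) count=1: revealed 0 new [(none)] -> total=9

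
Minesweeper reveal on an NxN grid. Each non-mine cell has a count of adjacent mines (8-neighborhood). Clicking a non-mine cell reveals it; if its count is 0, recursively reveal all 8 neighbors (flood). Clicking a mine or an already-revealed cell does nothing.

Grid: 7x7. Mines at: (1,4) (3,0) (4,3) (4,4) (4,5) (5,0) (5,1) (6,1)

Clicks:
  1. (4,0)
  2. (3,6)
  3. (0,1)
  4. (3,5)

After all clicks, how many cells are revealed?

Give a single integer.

Answer: 18

Derivation:
Click 1 (4,0) count=3: revealed 1 new [(4,0)] -> total=1
Click 2 (3,6) count=1: revealed 1 new [(3,6)] -> total=2
Click 3 (0,1) count=0: revealed 15 new [(0,0) (0,1) (0,2) (0,3) (1,0) (1,1) (1,2) (1,3) (2,0) (2,1) (2,2) (2,3) (3,1) (3,2) (3,3)] -> total=17
Click 4 (3,5) count=2: revealed 1 new [(3,5)] -> total=18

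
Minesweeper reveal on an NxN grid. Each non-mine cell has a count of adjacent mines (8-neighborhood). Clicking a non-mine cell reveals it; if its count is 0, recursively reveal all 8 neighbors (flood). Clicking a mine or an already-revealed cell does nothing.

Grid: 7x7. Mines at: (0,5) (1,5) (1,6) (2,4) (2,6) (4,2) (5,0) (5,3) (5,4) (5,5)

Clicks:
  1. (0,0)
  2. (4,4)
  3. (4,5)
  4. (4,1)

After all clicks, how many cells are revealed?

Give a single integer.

Answer: 22

Derivation:
Click 1 (0,0) count=0: revealed 20 new [(0,0) (0,1) (0,2) (0,3) (0,4) (1,0) (1,1) (1,2) (1,3) (1,4) (2,0) (2,1) (2,2) (2,3) (3,0) (3,1) (3,2) (3,3) (4,0) (4,1)] -> total=20
Click 2 (4,4) count=3: revealed 1 new [(4,4)] -> total=21
Click 3 (4,5) count=2: revealed 1 new [(4,5)] -> total=22
Click 4 (4,1) count=2: revealed 0 new [(none)] -> total=22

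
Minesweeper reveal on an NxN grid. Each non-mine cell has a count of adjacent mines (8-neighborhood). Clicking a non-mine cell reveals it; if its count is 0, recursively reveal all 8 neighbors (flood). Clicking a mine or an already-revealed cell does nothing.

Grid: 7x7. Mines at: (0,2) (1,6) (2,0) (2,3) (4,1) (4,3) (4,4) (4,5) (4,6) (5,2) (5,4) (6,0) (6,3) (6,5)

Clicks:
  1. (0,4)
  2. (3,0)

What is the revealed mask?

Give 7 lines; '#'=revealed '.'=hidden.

Click 1 (0,4) count=0: revealed 6 new [(0,3) (0,4) (0,5) (1,3) (1,4) (1,5)] -> total=6
Click 2 (3,0) count=2: revealed 1 new [(3,0)] -> total=7

Answer: ...###.
...###.
.......
#......
.......
.......
.......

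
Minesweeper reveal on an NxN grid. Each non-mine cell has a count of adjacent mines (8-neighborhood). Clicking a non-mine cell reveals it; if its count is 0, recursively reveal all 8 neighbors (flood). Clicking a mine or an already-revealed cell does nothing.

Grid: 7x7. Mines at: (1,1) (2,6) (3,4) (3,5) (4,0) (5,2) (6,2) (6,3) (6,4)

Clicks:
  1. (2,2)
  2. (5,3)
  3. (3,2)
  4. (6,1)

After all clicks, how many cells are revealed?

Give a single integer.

Click 1 (2,2) count=1: revealed 1 new [(2,2)] -> total=1
Click 2 (5,3) count=4: revealed 1 new [(5,3)] -> total=2
Click 3 (3,2) count=0: revealed 8 new [(2,1) (2,3) (3,1) (3,2) (3,3) (4,1) (4,2) (4,3)] -> total=10
Click 4 (6,1) count=2: revealed 1 new [(6,1)] -> total=11

Answer: 11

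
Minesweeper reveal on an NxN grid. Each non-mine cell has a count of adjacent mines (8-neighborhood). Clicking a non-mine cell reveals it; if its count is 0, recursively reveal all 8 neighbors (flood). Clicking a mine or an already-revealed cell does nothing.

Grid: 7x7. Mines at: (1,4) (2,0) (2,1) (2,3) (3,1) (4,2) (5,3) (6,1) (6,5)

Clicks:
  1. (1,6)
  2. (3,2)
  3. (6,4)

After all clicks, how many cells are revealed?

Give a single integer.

Click 1 (1,6) count=0: revealed 16 new [(0,5) (0,6) (1,5) (1,6) (2,4) (2,5) (2,6) (3,4) (3,5) (3,6) (4,4) (4,5) (4,6) (5,4) (5,5) (5,6)] -> total=16
Click 2 (3,2) count=4: revealed 1 new [(3,2)] -> total=17
Click 3 (6,4) count=2: revealed 1 new [(6,4)] -> total=18

Answer: 18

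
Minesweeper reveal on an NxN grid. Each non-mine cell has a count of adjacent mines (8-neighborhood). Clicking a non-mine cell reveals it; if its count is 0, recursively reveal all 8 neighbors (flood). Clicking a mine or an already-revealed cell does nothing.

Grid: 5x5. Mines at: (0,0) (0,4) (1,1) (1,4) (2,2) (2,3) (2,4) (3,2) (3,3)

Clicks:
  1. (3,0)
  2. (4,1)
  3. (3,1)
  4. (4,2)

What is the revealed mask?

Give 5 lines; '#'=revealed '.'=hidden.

Answer: .....
.....
##...
##...
###..

Derivation:
Click 1 (3,0) count=0: revealed 6 new [(2,0) (2,1) (3,0) (3,1) (4,0) (4,1)] -> total=6
Click 2 (4,1) count=1: revealed 0 new [(none)] -> total=6
Click 3 (3,1) count=2: revealed 0 new [(none)] -> total=6
Click 4 (4,2) count=2: revealed 1 new [(4,2)] -> total=7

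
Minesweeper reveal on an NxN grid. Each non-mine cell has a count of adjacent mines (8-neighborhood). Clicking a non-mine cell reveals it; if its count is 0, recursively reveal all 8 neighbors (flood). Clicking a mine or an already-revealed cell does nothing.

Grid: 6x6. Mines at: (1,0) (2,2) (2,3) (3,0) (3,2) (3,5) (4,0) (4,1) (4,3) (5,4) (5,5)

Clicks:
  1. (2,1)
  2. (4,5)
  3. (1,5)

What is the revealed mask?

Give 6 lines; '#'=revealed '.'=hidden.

Answer: .#####
.#####
.#..##
......
.....#
......

Derivation:
Click 1 (2,1) count=4: revealed 1 new [(2,1)] -> total=1
Click 2 (4,5) count=3: revealed 1 new [(4,5)] -> total=2
Click 3 (1,5) count=0: revealed 12 new [(0,1) (0,2) (0,3) (0,4) (0,5) (1,1) (1,2) (1,3) (1,4) (1,5) (2,4) (2,5)] -> total=14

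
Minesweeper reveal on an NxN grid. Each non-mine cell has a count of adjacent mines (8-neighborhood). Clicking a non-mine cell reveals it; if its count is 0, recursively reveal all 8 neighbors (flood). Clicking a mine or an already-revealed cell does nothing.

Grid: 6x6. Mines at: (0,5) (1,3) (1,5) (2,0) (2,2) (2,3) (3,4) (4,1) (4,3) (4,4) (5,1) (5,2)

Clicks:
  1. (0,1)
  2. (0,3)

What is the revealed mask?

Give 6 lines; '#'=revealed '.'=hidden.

Answer: ####..
###...
......
......
......
......

Derivation:
Click 1 (0,1) count=0: revealed 6 new [(0,0) (0,1) (0,2) (1,0) (1,1) (1,2)] -> total=6
Click 2 (0,3) count=1: revealed 1 new [(0,3)] -> total=7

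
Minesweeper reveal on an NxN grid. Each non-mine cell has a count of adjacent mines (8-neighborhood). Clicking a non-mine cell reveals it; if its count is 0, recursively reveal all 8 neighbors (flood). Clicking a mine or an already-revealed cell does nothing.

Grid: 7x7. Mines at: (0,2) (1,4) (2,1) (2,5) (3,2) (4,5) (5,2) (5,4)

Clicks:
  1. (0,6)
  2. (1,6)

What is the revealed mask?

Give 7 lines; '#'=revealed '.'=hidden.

Click 1 (0,6) count=0: revealed 4 new [(0,5) (0,6) (1,5) (1,6)] -> total=4
Click 2 (1,6) count=1: revealed 0 new [(none)] -> total=4

Answer: .....##
.....##
.......
.......
.......
.......
.......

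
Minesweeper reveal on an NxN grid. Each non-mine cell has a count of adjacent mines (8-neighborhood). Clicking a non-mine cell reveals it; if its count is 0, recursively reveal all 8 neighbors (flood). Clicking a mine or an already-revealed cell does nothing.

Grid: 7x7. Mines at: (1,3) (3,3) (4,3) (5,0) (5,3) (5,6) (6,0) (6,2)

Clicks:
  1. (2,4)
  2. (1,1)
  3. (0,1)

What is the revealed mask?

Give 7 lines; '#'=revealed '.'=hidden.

Answer: ###....
###....
###.#..
###....
###....
.......
.......

Derivation:
Click 1 (2,4) count=2: revealed 1 new [(2,4)] -> total=1
Click 2 (1,1) count=0: revealed 15 new [(0,0) (0,1) (0,2) (1,0) (1,1) (1,2) (2,0) (2,1) (2,2) (3,0) (3,1) (3,2) (4,0) (4,1) (4,2)] -> total=16
Click 3 (0,1) count=0: revealed 0 new [(none)] -> total=16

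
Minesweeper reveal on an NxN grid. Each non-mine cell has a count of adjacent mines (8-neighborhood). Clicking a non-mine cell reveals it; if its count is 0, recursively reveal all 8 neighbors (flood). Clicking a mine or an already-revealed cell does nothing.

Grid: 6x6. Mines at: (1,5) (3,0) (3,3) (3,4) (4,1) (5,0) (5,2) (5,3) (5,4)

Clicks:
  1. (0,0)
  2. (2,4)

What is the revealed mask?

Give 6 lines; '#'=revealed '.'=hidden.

Answer: #####.
#####.
#####.
......
......
......

Derivation:
Click 1 (0,0) count=0: revealed 15 new [(0,0) (0,1) (0,2) (0,3) (0,4) (1,0) (1,1) (1,2) (1,3) (1,4) (2,0) (2,1) (2,2) (2,3) (2,4)] -> total=15
Click 2 (2,4) count=3: revealed 0 new [(none)] -> total=15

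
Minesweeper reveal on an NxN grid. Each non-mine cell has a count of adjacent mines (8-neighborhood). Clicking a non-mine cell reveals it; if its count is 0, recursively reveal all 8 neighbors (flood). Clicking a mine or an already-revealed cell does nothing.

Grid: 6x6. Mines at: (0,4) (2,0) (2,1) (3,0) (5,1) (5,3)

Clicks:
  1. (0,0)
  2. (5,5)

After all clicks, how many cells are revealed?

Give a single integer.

Click 1 (0,0) count=0: revealed 8 new [(0,0) (0,1) (0,2) (0,3) (1,0) (1,1) (1,2) (1,3)] -> total=8
Click 2 (5,5) count=0: revealed 16 new [(1,4) (1,5) (2,2) (2,3) (2,4) (2,5) (3,2) (3,3) (3,4) (3,5) (4,2) (4,3) (4,4) (4,5) (5,4) (5,5)] -> total=24

Answer: 24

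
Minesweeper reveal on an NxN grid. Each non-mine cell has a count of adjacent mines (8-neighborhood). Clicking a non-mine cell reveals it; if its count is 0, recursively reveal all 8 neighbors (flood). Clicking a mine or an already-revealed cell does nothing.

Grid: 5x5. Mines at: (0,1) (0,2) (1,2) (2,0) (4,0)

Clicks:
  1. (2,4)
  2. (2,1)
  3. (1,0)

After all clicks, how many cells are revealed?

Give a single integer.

Click 1 (2,4) count=0: revealed 16 new [(0,3) (0,4) (1,3) (1,4) (2,1) (2,2) (2,3) (2,4) (3,1) (3,2) (3,3) (3,4) (4,1) (4,2) (4,3) (4,4)] -> total=16
Click 2 (2,1) count=2: revealed 0 new [(none)] -> total=16
Click 3 (1,0) count=2: revealed 1 new [(1,0)] -> total=17

Answer: 17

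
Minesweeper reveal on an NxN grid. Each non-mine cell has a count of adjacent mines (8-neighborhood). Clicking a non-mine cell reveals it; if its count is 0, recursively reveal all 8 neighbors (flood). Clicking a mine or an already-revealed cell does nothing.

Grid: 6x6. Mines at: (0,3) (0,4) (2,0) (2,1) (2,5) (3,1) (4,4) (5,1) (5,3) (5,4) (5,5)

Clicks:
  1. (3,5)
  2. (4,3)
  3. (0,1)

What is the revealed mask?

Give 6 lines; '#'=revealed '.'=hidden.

Answer: ###...
###...
......
.....#
...#..
......

Derivation:
Click 1 (3,5) count=2: revealed 1 new [(3,5)] -> total=1
Click 2 (4,3) count=3: revealed 1 new [(4,3)] -> total=2
Click 3 (0,1) count=0: revealed 6 new [(0,0) (0,1) (0,2) (1,0) (1,1) (1,2)] -> total=8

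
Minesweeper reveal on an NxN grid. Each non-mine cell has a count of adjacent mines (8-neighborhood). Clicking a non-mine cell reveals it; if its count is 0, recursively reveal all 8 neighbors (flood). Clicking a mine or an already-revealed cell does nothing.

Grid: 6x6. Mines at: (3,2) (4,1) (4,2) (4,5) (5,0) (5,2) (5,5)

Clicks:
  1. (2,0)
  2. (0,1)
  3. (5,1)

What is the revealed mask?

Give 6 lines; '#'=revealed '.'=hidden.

Click 1 (2,0) count=0: revealed 23 new [(0,0) (0,1) (0,2) (0,3) (0,4) (0,5) (1,0) (1,1) (1,2) (1,3) (1,4) (1,5) (2,0) (2,1) (2,2) (2,3) (2,4) (2,5) (3,0) (3,1) (3,3) (3,4) (3,5)] -> total=23
Click 2 (0,1) count=0: revealed 0 new [(none)] -> total=23
Click 3 (5,1) count=4: revealed 1 new [(5,1)] -> total=24

Answer: ######
######
######
##.###
......
.#....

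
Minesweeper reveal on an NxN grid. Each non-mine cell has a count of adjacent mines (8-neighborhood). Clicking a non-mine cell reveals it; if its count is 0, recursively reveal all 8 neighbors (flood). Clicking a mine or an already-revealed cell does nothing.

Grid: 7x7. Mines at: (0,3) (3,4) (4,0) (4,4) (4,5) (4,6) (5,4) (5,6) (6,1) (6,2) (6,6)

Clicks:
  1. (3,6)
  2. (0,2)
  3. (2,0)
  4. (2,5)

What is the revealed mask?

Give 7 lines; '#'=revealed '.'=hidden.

Answer: ###....
####...
####.#.
####..#
.###...
.###...
.......

Derivation:
Click 1 (3,6) count=2: revealed 1 new [(3,6)] -> total=1
Click 2 (0,2) count=1: revealed 1 new [(0,2)] -> total=2
Click 3 (2,0) count=0: revealed 20 new [(0,0) (0,1) (1,0) (1,1) (1,2) (1,3) (2,0) (2,1) (2,2) (2,3) (3,0) (3,1) (3,2) (3,3) (4,1) (4,2) (4,3) (5,1) (5,2) (5,3)] -> total=22
Click 4 (2,5) count=1: revealed 1 new [(2,5)] -> total=23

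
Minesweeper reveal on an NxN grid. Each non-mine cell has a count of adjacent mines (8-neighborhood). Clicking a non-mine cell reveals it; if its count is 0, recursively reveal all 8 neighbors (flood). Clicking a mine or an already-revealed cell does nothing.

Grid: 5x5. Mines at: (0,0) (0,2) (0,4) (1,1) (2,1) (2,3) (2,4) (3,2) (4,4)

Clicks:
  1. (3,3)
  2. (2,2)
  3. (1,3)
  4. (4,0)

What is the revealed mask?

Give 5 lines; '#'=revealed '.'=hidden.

Click 1 (3,3) count=4: revealed 1 new [(3,3)] -> total=1
Click 2 (2,2) count=4: revealed 1 new [(2,2)] -> total=2
Click 3 (1,3) count=4: revealed 1 new [(1,3)] -> total=3
Click 4 (4,0) count=0: revealed 4 new [(3,0) (3,1) (4,0) (4,1)] -> total=7

Answer: .....
...#.
..#..
##.#.
##...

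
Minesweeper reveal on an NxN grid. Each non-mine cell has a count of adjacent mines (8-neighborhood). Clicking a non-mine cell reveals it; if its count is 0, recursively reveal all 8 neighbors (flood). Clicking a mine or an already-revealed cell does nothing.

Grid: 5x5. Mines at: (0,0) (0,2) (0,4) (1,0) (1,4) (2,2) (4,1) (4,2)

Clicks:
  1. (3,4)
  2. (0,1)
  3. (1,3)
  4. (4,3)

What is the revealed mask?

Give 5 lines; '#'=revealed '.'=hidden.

Click 1 (3,4) count=0: revealed 6 new [(2,3) (2,4) (3,3) (3,4) (4,3) (4,4)] -> total=6
Click 2 (0,1) count=3: revealed 1 new [(0,1)] -> total=7
Click 3 (1,3) count=4: revealed 1 new [(1,3)] -> total=8
Click 4 (4,3) count=1: revealed 0 new [(none)] -> total=8

Answer: .#...
...#.
...##
...##
...##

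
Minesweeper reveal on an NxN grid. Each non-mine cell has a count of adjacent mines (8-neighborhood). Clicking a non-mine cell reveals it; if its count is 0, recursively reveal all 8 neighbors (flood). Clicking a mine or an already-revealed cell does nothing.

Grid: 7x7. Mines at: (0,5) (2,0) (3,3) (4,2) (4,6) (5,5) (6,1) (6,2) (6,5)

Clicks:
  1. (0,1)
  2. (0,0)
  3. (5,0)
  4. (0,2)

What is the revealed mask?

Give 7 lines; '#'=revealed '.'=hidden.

Click 1 (0,1) count=0: revealed 14 new [(0,0) (0,1) (0,2) (0,3) (0,4) (1,0) (1,1) (1,2) (1,3) (1,4) (2,1) (2,2) (2,3) (2,4)] -> total=14
Click 2 (0,0) count=0: revealed 0 new [(none)] -> total=14
Click 3 (5,0) count=1: revealed 1 new [(5,0)] -> total=15
Click 4 (0,2) count=0: revealed 0 new [(none)] -> total=15

Answer: #####..
#####..
.####..
.......
.......
#......
.......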